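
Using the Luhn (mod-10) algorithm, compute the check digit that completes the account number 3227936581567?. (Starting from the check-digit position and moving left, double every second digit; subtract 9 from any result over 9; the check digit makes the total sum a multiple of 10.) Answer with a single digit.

Partial digits right→left: 7 6 5 1 8 5 6 3 9 7 2 2 3
Double every second digit counting from the check-digit position (so the 1st, 3rd, 5th, ... of the partial from the right).
  doubled (with −9 where >9): 5 1 7 3 9 4 6 → sum 35
  kept as-is: 6 1 5 3 7 2 → sum 24
Total = 35 + 24 = 59.
Check digit = (10 − (59 mod 10)) mod 10 = 1.

1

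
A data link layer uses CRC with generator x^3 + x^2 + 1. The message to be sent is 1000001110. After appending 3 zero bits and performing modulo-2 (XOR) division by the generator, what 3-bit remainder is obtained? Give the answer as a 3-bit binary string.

001

Append 3 zeros: 1000001110000. Divide by 1101 (XOR where the leading bit is 1):
  pos 0: 1000 XOR 1101 = 0101
  pos 1: 1010 XOR 1101 = 0111
  pos 2: 1110 XOR 1101 = 0011
  pos 4: 1111 XOR 1101 = 0010
  pos 6: 1010 XOR 1101 = 0111
  pos 7: 1110 XOR 1101 = 0011
  pos 9: 1100 XOR 1101 = 0001
Remainder (last 3 bits) = 001. This is the CRC / FCS.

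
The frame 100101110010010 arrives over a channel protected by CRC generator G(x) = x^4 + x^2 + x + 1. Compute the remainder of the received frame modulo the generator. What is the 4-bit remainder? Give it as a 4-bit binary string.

0100

Modulo-2 division of 100101110010010 by 10111:
  pos 0: 10010 XOR 10111 = 00101
  pos 2: 10111 XOR 10111 = 00000
  pos 7: 10010 XOR 10111 = 00101
  pos 9: 10101 XOR 10111 = 00010
Remainder = 0100 (nonzero — an error is detected).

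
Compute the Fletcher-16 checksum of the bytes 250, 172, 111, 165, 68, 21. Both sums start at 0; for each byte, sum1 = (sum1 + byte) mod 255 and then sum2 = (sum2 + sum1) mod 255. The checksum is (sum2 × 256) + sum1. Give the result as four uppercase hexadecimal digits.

8D16

Running sums (mod 255):
  after byte 0 (250): sum1=250, sum2=250
  after byte 1 (172): sum1=167, sum2=162
  after byte 2 (111): sum1=23, sum2=185
  after byte 3 (165): sum1=188, sum2=118
  after byte 4 (68): sum1=1, sum2=119
  after byte 5 (21): sum1=22, sum2=141
Checksum = sum2·256 + sum1 = 141·256 + 22 = 36118 = 0x8D16.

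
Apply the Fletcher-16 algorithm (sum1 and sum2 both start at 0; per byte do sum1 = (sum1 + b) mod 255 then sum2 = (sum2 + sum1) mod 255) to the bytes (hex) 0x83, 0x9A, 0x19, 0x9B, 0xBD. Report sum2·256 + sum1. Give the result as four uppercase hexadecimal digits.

3C90

Running sums (mod 255):
  after byte 0 (0x83): sum1=131, sum2=131
  after byte 1 (0x9A): sum1=30, sum2=161
  after byte 2 (0x19): sum1=55, sum2=216
  after byte 3 (0x9B): sum1=210, sum2=171
  after byte 4 (0xBD): sum1=144, sum2=60
Checksum = sum2·256 + sum1 = 60·256 + 144 = 15504 = 0x3C90.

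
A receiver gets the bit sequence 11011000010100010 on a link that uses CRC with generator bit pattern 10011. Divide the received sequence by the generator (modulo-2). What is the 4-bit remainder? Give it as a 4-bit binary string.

1110

Modulo-2 division of 11011000010100010 by 10011:
  pos 0: 11011 XOR 10011 = 01000
  pos 1: 10000 XOR 10011 = 00011
  pos 4: 11000 XOR 10011 = 01011
  pos 5: 10111 XOR 10011 = 00100
  pos 7: 10001 XOR 10011 = 00010
  pos 10: 10000 XOR 10011 = 00011
Remainder = 1110 (nonzero — an error is detected).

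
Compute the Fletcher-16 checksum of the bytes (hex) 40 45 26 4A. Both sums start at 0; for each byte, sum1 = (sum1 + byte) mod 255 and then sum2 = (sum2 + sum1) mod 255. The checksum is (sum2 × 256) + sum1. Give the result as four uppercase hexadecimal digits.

67F5

Running sums (mod 255):
  after byte 0 (40): sum1=64, sum2=64
  after byte 1 (45): sum1=133, sum2=197
  after byte 2 (26): sum1=171, sum2=113
  after byte 3 (4A): sum1=245, sum2=103
Checksum = sum2·256 + sum1 = 103·256 + 245 = 26613 = 0x67F5.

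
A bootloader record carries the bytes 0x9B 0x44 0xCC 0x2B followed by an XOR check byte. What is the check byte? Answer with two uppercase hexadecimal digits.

XOR the bytes together:
  start with 0x9B
  0x9B ⊕ 0x44 = 0xDF
  0xDF ⊕ 0xCC = 0x13
  0x13 ⊕ 0x2B = 0x38

38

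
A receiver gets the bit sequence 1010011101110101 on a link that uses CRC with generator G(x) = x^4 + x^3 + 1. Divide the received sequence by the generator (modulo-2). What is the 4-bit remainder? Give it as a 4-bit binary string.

Modulo-2 division of 1010011101110101 by 11001:
  pos 0: 10100 XOR 11001 = 01101
  pos 1: 11011 XOR 11001 = 00010
  pos 4: 10110 XOR 11001 = 01111
  pos 5: 11111 XOR 11001 = 00110
  pos 7: 11011 XOR 11001 = 00010
  pos 10: 10010 XOR 11001 = 01011
  pos 11: 10111 XOR 11001 = 01110
Remainder = 1110 (nonzero — an error is detected).

1110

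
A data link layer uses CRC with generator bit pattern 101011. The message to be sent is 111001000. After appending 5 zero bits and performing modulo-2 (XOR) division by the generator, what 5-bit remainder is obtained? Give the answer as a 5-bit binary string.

00110

Append 5 zeros: 11100100000000. Divide by 101011 (XOR where the leading bit is 1):
  pos 0: 111001 XOR 101011 = 010010
  pos 1: 100100 XOR 101011 = 001111
  pos 3: 111100 XOR 101011 = 010111
  pos 4: 101110 XOR 101011 = 000101
  pos 7: 101000 XOR 101011 = 000011
Remainder (last 5 bits) = 00110. This is the CRC / FCS.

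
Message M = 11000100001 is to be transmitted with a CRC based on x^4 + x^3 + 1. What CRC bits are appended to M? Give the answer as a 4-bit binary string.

0110

Append 4 zeros: 110001000010000. Divide by 11001 (XOR where the leading bit is 1):
  pos 0: 11000 XOR 11001 = 00001
  pos 4: 11000 XOR 11001 = 00001
  pos 8: 10100 XOR 11001 = 01101
  pos 9: 11010 XOR 11001 = 00011
Remainder (last 4 bits) = 0110. This is the CRC / FCS.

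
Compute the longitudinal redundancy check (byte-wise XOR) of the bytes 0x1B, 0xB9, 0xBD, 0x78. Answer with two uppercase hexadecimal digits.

XOR the bytes together:
  start with 0x1B
  0x1B ⊕ 0xB9 = 0xA2
  0xA2 ⊕ 0xBD = 0x1F
  0x1F ⊕ 0x78 = 0x67

67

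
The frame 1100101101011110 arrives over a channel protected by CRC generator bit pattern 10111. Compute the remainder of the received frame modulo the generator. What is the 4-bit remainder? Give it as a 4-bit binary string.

Modulo-2 division of 1100101101011110 by 10111:
  pos 0: 11001 XOR 10111 = 01110
  pos 1: 11100 XOR 10111 = 01011
  pos 2: 10111 XOR 10111 = 00000
  pos 7: 10101 XOR 10111 = 00010
  pos 10: 10111 XOR 10111 = 00000
Remainder = 0000 (zero — the frame passes the CRC check).

0000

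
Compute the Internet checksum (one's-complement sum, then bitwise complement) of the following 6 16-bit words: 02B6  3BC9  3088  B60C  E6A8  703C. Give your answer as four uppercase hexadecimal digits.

8406

One's-complement addition (fold any carry out of bit 15 back into bit 0):
  0x02B6 + 0x3BC9 = 0x03E7F
  0x3E7F + 0x3088 = 0x06F07
  0x6F07 + 0xB60C = 0x12513 → wrap carry → 0x2514
  0x2514 + 0xE6A8 = 0x10BBC → wrap carry → 0x0BBD
  0x0BBD + 0x703C = 0x07BF9
One's-complement sum = 0x7BF9.
Checksum = ~0x7BF9 & 0xFFFF = 0x8406.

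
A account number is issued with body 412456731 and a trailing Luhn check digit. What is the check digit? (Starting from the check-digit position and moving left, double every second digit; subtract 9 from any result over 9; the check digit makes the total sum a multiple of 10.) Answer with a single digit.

Partial digits right→left: 1 3 7 6 5 4 2 1 4
Double every second digit counting from the check-digit position (so the 1st, 3rd, 5th, ... of the partial from the right).
  doubled (with −9 where >9): 2 5 1 4 8 → sum 20
  kept as-is: 3 6 4 1 → sum 14
Total = 20 + 14 = 34.
Check digit = (10 − (34 mod 10)) mod 10 = 6.

6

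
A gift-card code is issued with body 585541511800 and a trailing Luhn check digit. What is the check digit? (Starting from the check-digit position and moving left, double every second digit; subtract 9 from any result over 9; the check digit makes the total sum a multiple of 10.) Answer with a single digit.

Partial digits right→left: 0 0 8 1 1 5 1 4 5 5 8 5
Double every second digit counting from the check-digit position (so the 1st, 3rd, 5th, ... of the partial from the right).
  doubled (with −9 where >9): 0 7 2 2 1 7 → sum 19
  kept as-is: 0 1 5 4 5 5 → sum 20
Total = 19 + 20 = 39.
Check digit = (10 − (39 mod 10)) mod 10 = 1.

1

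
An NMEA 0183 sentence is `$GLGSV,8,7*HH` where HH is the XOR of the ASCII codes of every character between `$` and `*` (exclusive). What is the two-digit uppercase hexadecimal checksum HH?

46

XOR the ASCII codes of the payload characters:
  'G' = 0x47 → acc = 0x47
  'L' = 0x4C → acc = 0x0B
  'G' = 0x47 → acc = 0x4C
  'S' = 0x53 → acc = 0x1F
  'V' = 0x56 → acc = 0x49
  ',' = 0x2C → acc = 0x65
  '8' = 0x38 → acc = 0x5D
  ',' = 0x2C → acc = 0x71
  '7' = 0x37 → acc = 0x46
Checksum = 0x46.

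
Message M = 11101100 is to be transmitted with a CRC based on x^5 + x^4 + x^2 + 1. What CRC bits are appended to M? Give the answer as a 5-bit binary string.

Append 5 zeros: 1110110000000. Divide by 110101 (XOR where the leading bit is 1):
  pos 0: 111011 XOR 110101 = 001110
  pos 2: 111000 XOR 110101 = 001101
  pos 4: 110100 XOR 110101 = 000001
Remainder (last 5 bits) = 01000. This is the CRC / FCS.

01000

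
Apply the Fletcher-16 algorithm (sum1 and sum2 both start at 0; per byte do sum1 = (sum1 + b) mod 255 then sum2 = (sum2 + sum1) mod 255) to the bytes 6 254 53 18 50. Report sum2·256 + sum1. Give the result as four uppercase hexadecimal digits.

Running sums (mod 255):
  after byte 0 (6): sum1=6, sum2=6
  after byte 1 (254): sum1=5, sum2=11
  after byte 2 (53): sum1=58, sum2=69
  after byte 3 (18): sum1=76, sum2=145
  after byte 4 (50): sum1=126, sum2=16
Checksum = sum2·256 + sum1 = 16·256 + 126 = 4222 = 0x107E.

107E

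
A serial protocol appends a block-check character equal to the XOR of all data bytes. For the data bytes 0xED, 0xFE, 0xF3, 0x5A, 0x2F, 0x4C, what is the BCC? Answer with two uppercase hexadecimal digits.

D9

XOR the bytes together:
  start with 0xED
  0xED ⊕ 0xFE = 0x13
  0x13 ⊕ 0xF3 = 0xE0
  0xE0 ⊕ 0x5A = 0xBA
  0xBA ⊕ 0x2F = 0x95
  0x95 ⊕ 0x4C = 0xD9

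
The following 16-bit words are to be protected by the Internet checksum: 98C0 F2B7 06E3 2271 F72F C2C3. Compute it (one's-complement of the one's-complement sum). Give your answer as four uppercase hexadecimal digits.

913F

One's-complement addition (fold any carry out of bit 15 back into bit 0):
  0x98C0 + 0xF2B7 = 0x18B77 → wrap carry → 0x8B78
  0x8B78 + 0x06E3 = 0x0925B
  0x925B + 0x2271 = 0x0B4CC
  0xB4CC + 0xF72F = 0x1ABFB → wrap carry → 0xABFC
  0xABFC + 0xC2C3 = 0x16EBF → wrap carry → 0x6EC0
One's-complement sum = 0x6EC0.
Checksum = ~0x6EC0 & 0xFFFF = 0x913F.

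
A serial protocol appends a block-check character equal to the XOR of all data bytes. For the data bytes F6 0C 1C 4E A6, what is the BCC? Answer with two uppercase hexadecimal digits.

XOR the bytes together:
  start with 0xF6
  0xF6 ⊕ 0x0C = 0xFA
  0xFA ⊕ 0x1C = 0xE6
  0xE6 ⊕ 0x4E = 0xA8
  0xA8 ⊕ 0xA6 = 0x0E

0E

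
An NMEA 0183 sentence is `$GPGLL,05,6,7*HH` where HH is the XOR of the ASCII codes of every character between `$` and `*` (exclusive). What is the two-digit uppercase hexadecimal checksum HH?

78

XOR the ASCII codes of the payload characters:
  'G' = 0x47 → acc = 0x47
  'P' = 0x50 → acc = 0x17
  'G' = 0x47 → acc = 0x50
  'L' = 0x4C → acc = 0x1C
  'L' = 0x4C → acc = 0x50
  ',' = 0x2C → acc = 0x7C
  '0' = 0x30 → acc = 0x4C
  '5' = 0x35 → acc = 0x79
  ',' = 0x2C → acc = 0x55
  '6' = 0x36 → acc = 0x63
  ',' = 0x2C → acc = 0x4F
  '7' = 0x37 → acc = 0x78
Checksum = 0x78.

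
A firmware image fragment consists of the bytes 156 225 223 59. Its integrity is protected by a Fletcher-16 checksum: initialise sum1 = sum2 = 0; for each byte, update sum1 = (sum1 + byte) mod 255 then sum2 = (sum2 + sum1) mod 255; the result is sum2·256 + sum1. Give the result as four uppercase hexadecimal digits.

Running sums (mod 255):
  after byte 0 (156): sum1=156, sum2=156
  after byte 1 (225): sum1=126, sum2=27
  after byte 2 (223): sum1=94, sum2=121
  after byte 3 (59): sum1=153, sum2=19
Checksum = sum2·256 + sum1 = 19·256 + 153 = 5017 = 0x1399.

1399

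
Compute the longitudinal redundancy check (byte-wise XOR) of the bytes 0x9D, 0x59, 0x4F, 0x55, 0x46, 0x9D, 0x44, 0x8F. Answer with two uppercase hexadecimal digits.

XOR the bytes together:
  start with 0x9D
  0x9D ⊕ 0x59 = 0xC4
  0xC4 ⊕ 0x4F = 0x8B
  0x8B ⊕ 0x55 = 0xDE
  0xDE ⊕ 0x46 = 0x98
  0x98 ⊕ 0x9D = 0x05
  0x05 ⊕ 0x44 = 0x41
  0x41 ⊕ 0x8F = 0xCE

CE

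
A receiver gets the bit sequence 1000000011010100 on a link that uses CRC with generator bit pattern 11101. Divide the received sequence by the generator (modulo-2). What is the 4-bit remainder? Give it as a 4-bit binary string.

0100

Modulo-2 division of 1000000011010100 by 11101:
  pos 0: 10000 XOR 11101 = 01101
  pos 1: 11010 XOR 11101 = 00111
  pos 3: 11100 XOR 11101 = 00001
  pos 7: 11101 XOR 11101 = 00000
Remainder = 0100 (nonzero — an error is detected).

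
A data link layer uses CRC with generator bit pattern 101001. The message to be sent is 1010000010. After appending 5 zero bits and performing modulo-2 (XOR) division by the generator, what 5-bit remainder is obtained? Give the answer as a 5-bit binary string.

Append 5 zeros: 101000001000000. Divide by 101001 (XOR where the leading bit is 1):
  pos 0: 101000 XOR 101001 = 000001
  pos 5: 100100 XOR 101001 = 001101
  pos 7: 110100 XOR 101001 = 011101
  pos 8: 111010 XOR 101001 = 010011
  pos 9: 100110 XOR 101001 = 001111
Remainder (last 5 bits) = 01111. This is the CRC / FCS.

01111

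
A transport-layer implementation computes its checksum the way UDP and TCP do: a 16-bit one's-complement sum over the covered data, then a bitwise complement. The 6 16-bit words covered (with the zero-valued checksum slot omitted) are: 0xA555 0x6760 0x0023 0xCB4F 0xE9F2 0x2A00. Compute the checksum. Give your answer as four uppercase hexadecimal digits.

13E4

One's-complement addition (fold any carry out of bit 15 back into bit 0):
  0xA555 + 0x6760 = 0x10CB5 → wrap carry → 0x0CB6
  0x0CB6 + 0x0023 = 0x00CD9
  0x0CD9 + 0xCB4F = 0x0D828
  0xD828 + 0xE9F2 = 0x1C21A → wrap carry → 0xC21B
  0xC21B + 0x2A00 = 0x0EC1B
One's-complement sum = 0xEC1B.
Checksum = ~0xEC1B & 0xFFFF = 0x13E4.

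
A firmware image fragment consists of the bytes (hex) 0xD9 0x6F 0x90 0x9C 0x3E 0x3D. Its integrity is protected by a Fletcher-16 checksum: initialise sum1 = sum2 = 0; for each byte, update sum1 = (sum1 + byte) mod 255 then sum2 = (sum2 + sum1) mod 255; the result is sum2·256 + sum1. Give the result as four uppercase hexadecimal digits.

Running sums (mod 255):
  after byte 0 (0xD9): sum1=217, sum2=217
  after byte 1 (0x6F): sum1=73, sum2=35
  after byte 2 (0x90): sum1=217, sum2=252
  after byte 3 (0x9C): sum1=118, sum2=115
  after byte 4 (0x3E): sum1=180, sum2=40
  after byte 5 (0x3D): sum1=241, sum2=26
Checksum = sum2·256 + sum1 = 26·256 + 241 = 6897 = 0x1AF1.

1AF1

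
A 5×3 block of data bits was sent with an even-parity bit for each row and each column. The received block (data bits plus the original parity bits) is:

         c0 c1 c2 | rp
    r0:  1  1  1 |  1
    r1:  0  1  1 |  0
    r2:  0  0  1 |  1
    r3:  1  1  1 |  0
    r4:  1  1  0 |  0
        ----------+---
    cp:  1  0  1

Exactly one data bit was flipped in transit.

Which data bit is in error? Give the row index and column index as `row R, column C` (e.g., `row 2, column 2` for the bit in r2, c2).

Recompute each row's even parity and compare to rp:
  r0: data parity 1, sent rp 1 → ok
  r1: data parity 0, sent rp 0 → ok
  r2: data parity 1, sent rp 1 → ok
  r3: data parity 1, sent rp 0 → mismatch
  r4: data parity 0, sent rp 0 → ok
Recompute each column's even parity and compare to cp:
  c0: data parity 1, sent cp 1 → ok
  c1: data parity 0, sent cp 0 → ok
  c2: data parity 0, sent cp 1 → mismatch
Exactly one row (r3) and one column (c2) fail → the flipped bit is at their intersection.

row 3, column 2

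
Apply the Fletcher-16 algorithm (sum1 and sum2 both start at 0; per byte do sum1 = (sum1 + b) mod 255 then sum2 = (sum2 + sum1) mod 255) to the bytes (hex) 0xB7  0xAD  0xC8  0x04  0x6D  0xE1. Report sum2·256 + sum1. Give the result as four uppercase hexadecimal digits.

9E81

Running sums (mod 255):
  after byte 0 (0xB7): sum1=183, sum2=183
  after byte 1 (0xAD): sum1=101, sum2=29
  after byte 2 (0xC8): sum1=46, sum2=75
  after byte 3 (0x04): sum1=50, sum2=125
  after byte 4 (0x6D): sum1=159, sum2=29
  after byte 5 (0xE1): sum1=129, sum2=158
Checksum = sum2·256 + sum1 = 158·256 + 129 = 40577 = 0x9E81.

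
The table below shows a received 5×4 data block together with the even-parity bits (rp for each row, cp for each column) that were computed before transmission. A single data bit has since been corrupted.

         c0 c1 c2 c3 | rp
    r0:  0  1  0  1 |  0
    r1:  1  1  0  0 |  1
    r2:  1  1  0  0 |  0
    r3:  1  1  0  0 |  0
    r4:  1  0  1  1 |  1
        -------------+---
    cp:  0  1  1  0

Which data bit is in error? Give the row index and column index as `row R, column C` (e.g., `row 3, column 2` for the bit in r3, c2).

Recompute each row's even parity and compare to rp:
  r0: data parity 0, sent rp 0 → ok
  r1: data parity 0, sent rp 1 → mismatch
  r2: data parity 0, sent rp 0 → ok
  r3: data parity 0, sent rp 0 → ok
  r4: data parity 1, sent rp 1 → ok
Recompute each column's even parity and compare to cp:
  c0: data parity 0, sent cp 0 → ok
  c1: data parity 0, sent cp 1 → mismatch
  c2: data parity 1, sent cp 1 → ok
  c3: data parity 0, sent cp 0 → ok
Exactly one row (r1) and one column (c1) fail → the flipped bit is at their intersection.

row 1, column 1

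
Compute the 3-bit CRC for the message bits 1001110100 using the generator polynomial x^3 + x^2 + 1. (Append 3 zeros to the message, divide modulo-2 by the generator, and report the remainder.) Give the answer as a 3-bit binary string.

Append 3 zeros: 1001110100000. Divide by 1101 (XOR where the leading bit is 1):
  pos 0: 1001 XOR 1101 = 0100
  pos 1: 1001 XOR 1101 = 0100
  pos 2: 1001 XOR 1101 = 0100
  pos 3: 1000 XOR 1101 = 0101
  pos 4: 1011 XOR 1101 = 0110
  pos 5: 1100 XOR 1101 = 0001
  pos 8: 1000 XOR 1101 = 0101
  pos 9: 1010 XOR 1101 = 0111
Remainder (last 3 bits) = 111. This is the CRC / FCS.

111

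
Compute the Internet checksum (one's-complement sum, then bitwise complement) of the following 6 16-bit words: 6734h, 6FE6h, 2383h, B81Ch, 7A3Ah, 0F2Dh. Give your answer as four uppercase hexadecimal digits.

One's-complement addition (fold any carry out of bit 15 back into bit 0):
  0x6734 + 0x6FE6 = 0x0D71A
  0xD71A + 0x2383 = 0x0FA9D
  0xFA9D + 0xB81C = 0x1B2B9 → wrap carry → 0xB2BA
  0xB2BA + 0x7A3A = 0x12CF4 → wrap carry → 0x2CF5
  0x2CF5 + 0x0F2D = 0x03C22
One's-complement sum = 0x3C22.
Checksum = ~0x3C22 & 0xFFFF = 0xC3DD.

C3DD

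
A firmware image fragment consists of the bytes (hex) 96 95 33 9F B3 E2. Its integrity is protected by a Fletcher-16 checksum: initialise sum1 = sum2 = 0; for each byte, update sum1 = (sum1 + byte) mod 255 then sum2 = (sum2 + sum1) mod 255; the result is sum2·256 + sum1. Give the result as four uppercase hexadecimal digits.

6995

Running sums (mod 255):
  after byte 0 (96): sum1=150, sum2=150
  after byte 1 (95): sum1=44, sum2=194
  after byte 2 (33): sum1=95, sum2=34
  after byte 3 (9F): sum1=254, sum2=33
  after byte 4 (B3): sum1=178, sum2=211
  after byte 5 (E2): sum1=149, sum2=105
Checksum = sum2·256 + sum1 = 105·256 + 149 = 27029 = 0x6995.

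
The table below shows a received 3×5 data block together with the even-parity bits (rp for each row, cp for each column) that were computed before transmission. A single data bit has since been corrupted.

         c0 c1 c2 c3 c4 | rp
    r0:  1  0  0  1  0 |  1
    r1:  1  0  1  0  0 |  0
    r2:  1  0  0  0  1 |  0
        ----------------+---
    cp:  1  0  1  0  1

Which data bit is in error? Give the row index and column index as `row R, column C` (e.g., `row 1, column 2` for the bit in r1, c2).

Recompute each row's even parity and compare to rp:
  r0: data parity 0, sent rp 1 → mismatch
  r1: data parity 0, sent rp 0 → ok
  r2: data parity 0, sent rp 0 → ok
Recompute each column's even parity and compare to cp:
  c0: data parity 1, sent cp 1 → ok
  c1: data parity 0, sent cp 0 → ok
  c2: data parity 1, sent cp 1 → ok
  c3: data parity 1, sent cp 0 → mismatch
  c4: data parity 1, sent cp 1 → ok
Exactly one row (r0) and one column (c3) fail → the flipped bit is at their intersection.

row 0, column 3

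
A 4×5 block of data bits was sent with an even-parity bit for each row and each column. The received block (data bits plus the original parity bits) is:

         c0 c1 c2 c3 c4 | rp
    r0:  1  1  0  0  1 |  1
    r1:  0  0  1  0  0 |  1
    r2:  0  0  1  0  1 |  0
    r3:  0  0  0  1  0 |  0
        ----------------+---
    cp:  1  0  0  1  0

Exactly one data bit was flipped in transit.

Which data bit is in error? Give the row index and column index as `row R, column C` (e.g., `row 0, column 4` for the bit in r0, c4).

row 3, column 1

Recompute each row's even parity and compare to rp:
  r0: data parity 1, sent rp 1 → ok
  r1: data parity 1, sent rp 1 → ok
  r2: data parity 0, sent rp 0 → ok
  r3: data parity 1, sent rp 0 → mismatch
Recompute each column's even parity and compare to cp:
  c0: data parity 1, sent cp 1 → ok
  c1: data parity 1, sent cp 0 → mismatch
  c2: data parity 0, sent cp 0 → ok
  c3: data parity 1, sent cp 1 → ok
  c4: data parity 0, sent cp 0 → ok
Exactly one row (r3) and one column (c1) fail → the flipped bit is at their intersection.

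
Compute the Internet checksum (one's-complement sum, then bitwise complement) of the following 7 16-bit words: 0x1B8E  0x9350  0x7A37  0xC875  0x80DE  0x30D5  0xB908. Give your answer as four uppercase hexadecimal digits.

A3B7

One's-complement addition (fold any carry out of bit 15 back into bit 0):
  0x1B8E + 0x9350 = 0x0AEDE
  0xAEDE + 0x7A37 = 0x12915 → wrap carry → 0x2916
  0x2916 + 0xC875 = 0x0F18B
  0xF18B + 0x80DE = 0x17269 → wrap carry → 0x726A
  0x726A + 0x30D5 = 0x0A33F
  0xA33F + 0xB908 = 0x15C47 → wrap carry → 0x5C48
One's-complement sum = 0x5C48.
Checksum = ~0x5C48 & 0xFFFF = 0xA3B7.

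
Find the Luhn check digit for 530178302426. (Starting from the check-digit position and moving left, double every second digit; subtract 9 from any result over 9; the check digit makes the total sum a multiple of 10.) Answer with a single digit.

5

Partial digits right→left: 6 2 4 2 0 3 8 7 1 0 3 5
Double every second digit counting from the check-digit position (so the 1st, 3rd, 5th, ... of the partial from the right).
  doubled (with −9 where >9): 3 8 0 7 2 6 → sum 26
  kept as-is: 2 2 3 7 0 5 → sum 19
Total = 26 + 19 = 45.
Check digit = (10 − (45 mod 10)) mod 10 = 5.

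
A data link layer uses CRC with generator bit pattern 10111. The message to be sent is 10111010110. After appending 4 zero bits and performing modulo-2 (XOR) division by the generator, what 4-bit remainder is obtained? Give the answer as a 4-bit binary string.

0111

Append 4 zeros: 101110101100000. Divide by 10111 (XOR where the leading bit is 1):
  pos 0: 10111 XOR 10111 = 00000
  pos 6: 10110 XOR 10111 = 00001
  pos 10: 10000 XOR 10111 = 00111
Remainder (last 4 bits) = 0111. This is the CRC / FCS.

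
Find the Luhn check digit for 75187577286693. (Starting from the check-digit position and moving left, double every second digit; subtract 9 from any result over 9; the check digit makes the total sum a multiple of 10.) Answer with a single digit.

1

Partial digits right→left: 3 9 6 6 8 2 7 7 5 7 8 1 5 7
Double every second digit counting from the check-digit position (so the 1st, 3rd, 5th, ... of the partial from the right).
  doubled (with −9 where >9): 6 3 7 5 1 7 1 → sum 30
  kept as-is: 9 6 2 7 7 1 7 → sum 39
Total = 30 + 39 = 69.
Check digit = (10 − (69 mod 10)) mod 10 = 1.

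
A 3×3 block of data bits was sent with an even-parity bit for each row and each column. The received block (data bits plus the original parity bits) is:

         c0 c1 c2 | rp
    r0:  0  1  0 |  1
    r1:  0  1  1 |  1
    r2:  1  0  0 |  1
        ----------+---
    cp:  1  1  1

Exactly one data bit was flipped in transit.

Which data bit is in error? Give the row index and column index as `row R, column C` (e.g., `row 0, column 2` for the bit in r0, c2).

Recompute each row's even parity and compare to rp:
  r0: data parity 1, sent rp 1 → ok
  r1: data parity 0, sent rp 1 → mismatch
  r2: data parity 1, sent rp 1 → ok
Recompute each column's even parity and compare to cp:
  c0: data parity 1, sent cp 1 → ok
  c1: data parity 0, sent cp 1 → mismatch
  c2: data parity 1, sent cp 1 → ok
Exactly one row (r1) and one column (c1) fail → the flipped bit is at their intersection.

row 1, column 1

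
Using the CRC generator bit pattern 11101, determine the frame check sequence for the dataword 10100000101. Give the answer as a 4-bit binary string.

0101

Append 4 zeros: 101000001010000. Divide by 11101 (XOR where the leading bit is 1):
  pos 0: 10100 XOR 11101 = 01001
  pos 1: 10010 XOR 11101 = 01111
  pos 2: 11110 XOR 11101 = 00011
  pos 5: 11010 XOR 11101 = 00111
  pos 7: 11110 XOR 11101 = 00011
  pos 10: 11000 XOR 11101 = 00101
Remainder (last 4 bits) = 0101. This is the CRC / FCS.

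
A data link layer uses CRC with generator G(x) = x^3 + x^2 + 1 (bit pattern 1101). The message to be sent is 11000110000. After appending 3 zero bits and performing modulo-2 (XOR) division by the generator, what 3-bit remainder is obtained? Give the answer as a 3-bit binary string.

Append 3 zeros: 11000110000000. Divide by 1101 (XOR where the leading bit is 1):
  pos 0: 1100 XOR 1101 = 0001
  pos 3: 1011 XOR 1101 = 0110
  pos 4: 1100 XOR 1101 = 0001
  pos 7: 1000 XOR 1101 = 0101
  pos 8: 1010 XOR 1101 = 0111
  pos 9: 1110 XOR 1101 = 0011
Remainder (last 3 bits) = 110. This is the CRC / FCS.

110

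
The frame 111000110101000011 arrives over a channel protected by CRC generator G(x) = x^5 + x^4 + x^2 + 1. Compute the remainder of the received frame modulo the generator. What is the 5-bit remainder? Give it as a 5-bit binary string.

00100

Modulo-2 division of 111000110101000011 by 110101:
  pos 0: 111000 XOR 110101 = 001101
  pos 2: 110111 XOR 110101 = 000010
  pos 6: 100101 XOR 110101 = 010000
  pos 7: 100000 XOR 110101 = 010101
  pos 8: 101010 XOR 110101 = 011111
  pos 9: 111110 XOR 110101 = 001011
  pos 11: 101101 XOR 110101 = 011000
  pos 12: 110001 XOR 110101 = 000100
Remainder = 00100 (nonzero — an error is detected).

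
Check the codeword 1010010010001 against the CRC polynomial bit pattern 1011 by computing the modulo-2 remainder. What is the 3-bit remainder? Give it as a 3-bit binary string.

Modulo-2 division of 1010010010001 by 1011:
  pos 0: 1010 XOR 1011 = 0001
  pos 3: 1010 XOR 1011 = 0001
  pos 6: 1010 XOR 1011 = 0001
  pos 9: 1001 XOR 1011 = 0010
Remainder = 010 (nonzero — an error is detected).

010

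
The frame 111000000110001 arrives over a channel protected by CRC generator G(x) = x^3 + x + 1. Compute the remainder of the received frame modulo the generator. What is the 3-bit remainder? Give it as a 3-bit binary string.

011

Modulo-2 division of 111000000110001 by 1011:
  pos 0: 1110 XOR 1011 = 0101
  pos 1: 1010 XOR 1011 = 0001
  pos 4: 1000 XOR 1011 = 0011
  pos 6: 1101 XOR 1011 = 0110
  pos 7: 1101 XOR 1011 = 0110
  pos 8: 1100 XOR 1011 = 0111
  pos 9: 1110 XOR 1011 = 0101
  pos 10: 1010 XOR 1011 = 0001
Remainder = 011 (nonzero — an error is detected).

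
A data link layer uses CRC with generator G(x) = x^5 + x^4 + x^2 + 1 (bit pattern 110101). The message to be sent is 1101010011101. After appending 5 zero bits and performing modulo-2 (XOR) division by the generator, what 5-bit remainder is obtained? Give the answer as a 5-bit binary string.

Append 5 zeros: 110101001110100000. Divide by 110101 (XOR where the leading bit is 1):
  pos 0: 110101 XOR 110101 = 000000
  pos 8: 111010 XOR 110101 = 001111
  pos 10: 111100 XOR 110101 = 001001
  pos 12: 100100 XOR 110101 = 010001
Remainder (last 5 bits) = 10001. This is the CRC / FCS.

10001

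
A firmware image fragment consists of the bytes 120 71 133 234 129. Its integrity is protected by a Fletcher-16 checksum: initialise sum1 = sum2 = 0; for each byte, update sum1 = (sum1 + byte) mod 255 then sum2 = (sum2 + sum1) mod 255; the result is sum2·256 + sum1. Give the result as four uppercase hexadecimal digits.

5FB1

Running sums (mod 255):
  after byte 0 (120): sum1=120, sum2=120
  after byte 1 (71): sum1=191, sum2=56
  after byte 2 (133): sum1=69, sum2=125
  after byte 3 (234): sum1=48, sum2=173
  after byte 4 (129): sum1=177, sum2=95
Checksum = sum2·256 + sum1 = 95·256 + 177 = 24497 = 0x5FB1.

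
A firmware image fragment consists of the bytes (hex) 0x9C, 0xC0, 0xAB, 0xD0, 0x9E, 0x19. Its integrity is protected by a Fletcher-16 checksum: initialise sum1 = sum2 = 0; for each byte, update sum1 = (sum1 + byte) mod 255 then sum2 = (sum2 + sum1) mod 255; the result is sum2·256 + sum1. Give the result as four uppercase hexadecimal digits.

Running sums (mod 255):
  after byte 0 (0x9C): sum1=156, sum2=156
  after byte 1 (0xC0): sum1=93, sum2=249
  after byte 2 (0xAB): sum1=9, sum2=3
  after byte 3 (0xD0): sum1=217, sum2=220
  after byte 4 (0x9E): sum1=120, sum2=85
  after byte 5 (0x19): sum1=145, sum2=230
Checksum = sum2·256 + sum1 = 230·256 + 145 = 59025 = 0xE691.

E691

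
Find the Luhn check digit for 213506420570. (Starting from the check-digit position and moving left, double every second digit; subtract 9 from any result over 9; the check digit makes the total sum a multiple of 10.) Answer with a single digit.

Partial digits right→left: 0 7 5 0 2 4 6 0 5 3 1 2
Double every second digit counting from the check-digit position (so the 1st, 3rd, 5th, ... of the partial from the right).
  doubled (with −9 where >9): 0 1 4 3 1 2 → sum 11
  kept as-is: 7 0 4 0 3 2 → sum 16
Total = 11 + 16 = 27.
Check digit = (10 − (27 mod 10)) mod 10 = 3.

3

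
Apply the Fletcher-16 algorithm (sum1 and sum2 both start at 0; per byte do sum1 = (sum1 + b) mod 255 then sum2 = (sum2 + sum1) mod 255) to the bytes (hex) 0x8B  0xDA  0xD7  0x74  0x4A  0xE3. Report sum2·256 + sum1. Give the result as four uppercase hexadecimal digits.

C0E0

Running sums (mod 255):
  after byte 0 (0x8B): sum1=139, sum2=139
  after byte 1 (0xDA): sum1=102, sum2=241
  after byte 2 (0xD7): sum1=62, sum2=48
  after byte 3 (0x74): sum1=178, sum2=226
  after byte 4 (0x4A): sum1=252, sum2=223
  after byte 5 (0xE3): sum1=224, sum2=192
Checksum = sum2·256 + sum1 = 192·256 + 224 = 49376 = 0xC0E0.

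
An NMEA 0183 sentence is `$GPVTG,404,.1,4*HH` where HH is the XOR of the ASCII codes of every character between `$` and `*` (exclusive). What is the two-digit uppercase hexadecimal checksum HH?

65

XOR the ASCII codes of the payload characters:
  'G' = 0x47 → acc = 0x47
  'P' = 0x50 → acc = 0x17
  'V' = 0x56 → acc = 0x41
  'T' = 0x54 → acc = 0x15
  'G' = 0x47 → acc = 0x52
  ',' = 0x2C → acc = 0x7E
  '4' = 0x34 → acc = 0x4A
  '0' = 0x30 → acc = 0x7A
  '4' = 0x34 → acc = 0x4E
  ',' = 0x2C → acc = 0x62
  '.' = 0x2E → acc = 0x4C
  '1' = 0x31 → acc = 0x7D
  ',' = 0x2C → acc = 0x51
  '4' = 0x34 → acc = 0x65
Checksum = 0x65.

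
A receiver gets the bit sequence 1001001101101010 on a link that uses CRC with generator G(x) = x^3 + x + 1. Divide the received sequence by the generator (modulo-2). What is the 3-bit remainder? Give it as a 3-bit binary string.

Modulo-2 division of 1001001101101010 by 1011:
  pos 0: 1001 XOR 1011 = 0010
  pos 2: 1000 XOR 1011 = 0011
  pos 4: 1111 XOR 1011 = 0100
  pos 5: 1000 XOR 1011 = 0011
  pos 7: 1111 XOR 1011 = 0100
  pos 8: 1000 XOR 1011 = 0011
  pos 10: 1110 XOR 1011 = 0101
  pos 11: 1011 XOR 1011 = 0000
Remainder = 000 (zero — the frame passes the CRC check).

000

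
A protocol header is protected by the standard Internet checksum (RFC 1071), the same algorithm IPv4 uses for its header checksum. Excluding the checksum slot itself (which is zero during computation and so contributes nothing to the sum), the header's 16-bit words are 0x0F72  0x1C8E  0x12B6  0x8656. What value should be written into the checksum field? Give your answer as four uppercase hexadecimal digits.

3AF3

One's-complement addition (fold any carry out of bit 15 back into bit 0):
  0x0F72 + 0x1C8E = 0x02C00
  0x2C00 + 0x12B6 = 0x03EB6
  0x3EB6 + 0x8656 = 0x0C50C
One's-complement sum = 0xC50C.
Checksum = ~0xC50C & 0xFFFF = 0x3AF3.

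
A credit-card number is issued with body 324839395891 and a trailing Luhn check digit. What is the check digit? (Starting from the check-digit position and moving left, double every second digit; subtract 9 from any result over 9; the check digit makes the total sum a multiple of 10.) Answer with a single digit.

Partial digits right→left: 1 9 8 5 9 3 9 3 8 4 2 3
Double every second digit counting from the check-digit position (so the 1st, 3rd, 5th, ... of the partial from the right).
  doubled (with −9 where >9): 2 7 9 9 7 4 → sum 38
  kept as-is: 9 5 3 3 4 3 → sum 27
Total = 38 + 27 = 65.
Check digit = (10 − (65 mod 10)) mod 10 = 5.

5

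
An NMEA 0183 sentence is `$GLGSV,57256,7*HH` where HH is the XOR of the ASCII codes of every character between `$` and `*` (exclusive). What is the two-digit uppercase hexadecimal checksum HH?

XOR the ASCII codes of the payload characters:
  'G' = 0x47 → acc = 0x47
  'L' = 0x4C → acc = 0x0B
  'G' = 0x47 → acc = 0x4C
  'S' = 0x53 → acc = 0x1F
  'V' = 0x56 → acc = 0x49
  ',' = 0x2C → acc = 0x65
  '5' = 0x35 → acc = 0x50
  '7' = 0x37 → acc = 0x67
  '2' = 0x32 → acc = 0x55
  '5' = 0x35 → acc = 0x60
  '6' = 0x36 → acc = 0x56
  ',' = 0x2C → acc = 0x7A
  '7' = 0x37 → acc = 0x4D
Checksum = 0x4D.

4D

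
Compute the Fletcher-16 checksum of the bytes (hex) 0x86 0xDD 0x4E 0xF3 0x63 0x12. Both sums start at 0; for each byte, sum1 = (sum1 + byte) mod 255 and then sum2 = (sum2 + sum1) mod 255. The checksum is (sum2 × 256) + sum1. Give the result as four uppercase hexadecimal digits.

6A1C

Running sums (mod 255):
  after byte 0 (0x86): sum1=134, sum2=134
  after byte 1 (0xDD): sum1=100, sum2=234
  after byte 2 (0x4E): sum1=178, sum2=157
  after byte 3 (0xF3): sum1=166, sum2=68
  after byte 4 (0x63): sum1=10, sum2=78
  after byte 5 (0x12): sum1=28, sum2=106
Checksum = sum2·256 + sum1 = 106·256 + 28 = 27164 = 0x6A1C.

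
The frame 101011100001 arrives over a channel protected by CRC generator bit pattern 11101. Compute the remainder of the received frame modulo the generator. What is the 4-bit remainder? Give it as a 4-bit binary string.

Modulo-2 division of 101011100001 by 11101:
  pos 0: 10101 XOR 11101 = 01000
  pos 1: 10001 XOR 11101 = 01100
  pos 2: 11001 XOR 11101 = 00100
  pos 4: 10000 XOR 11101 = 01101
  pos 5: 11010 XOR 11101 = 00111
  pos 7: 11101 XOR 11101 = 00000
Remainder = 0000 (zero — the frame passes the CRC check).

0000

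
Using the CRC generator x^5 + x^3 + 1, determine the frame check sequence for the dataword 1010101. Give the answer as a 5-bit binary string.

Append 5 zeros: 101010100000. Divide by 101001 (XOR where the leading bit is 1):
  pos 0: 101010 XOR 101001 = 000011
  pos 4: 111000 XOR 101001 = 010001
  pos 5: 100010 XOR 101001 = 001011
Remainder (last 5 bits) = 10110. This is the CRC / FCS.

10110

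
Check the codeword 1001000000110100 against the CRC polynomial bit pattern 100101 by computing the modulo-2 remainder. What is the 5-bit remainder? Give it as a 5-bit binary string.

00000

Modulo-2 division of 1001000000110100 by 100101:
  pos 0: 100100 XOR 100101 = 000001
  pos 5: 100001 XOR 100101 = 000100
  pos 8: 100101 XOR 100101 = 000000
Remainder = 00000 (zero — the frame passes the CRC check).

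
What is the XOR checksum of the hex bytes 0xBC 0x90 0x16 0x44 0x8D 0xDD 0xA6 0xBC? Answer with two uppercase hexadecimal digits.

34

XOR the bytes together:
  start with 0xBC
  0xBC ⊕ 0x90 = 0x2C
  0x2C ⊕ 0x16 = 0x3A
  0x3A ⊕ 0x44 = 0x7E
  0x7E ⊕ 0x8D = 0xF3
  0xF3 ⊕ 0xDD = 0x2E
  0x2E ⊕ 0xA6 = 0x88
  0x88 ⊕ 0xBC = 0x34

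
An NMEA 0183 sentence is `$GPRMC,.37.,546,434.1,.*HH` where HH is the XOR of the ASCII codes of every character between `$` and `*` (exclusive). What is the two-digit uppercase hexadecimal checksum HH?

XOR the ASCII codes of the payload characters:
  'G' = 0x47 → acc = 0x47
  'P' = 0x50 → acc = 0x17
  'R' = 0x52 → acc = 0x45
  'M' = 0x4D → acc = 0x08
  'C' = 0x43 → acc = 0x4B
  ',' = 0x2C → acc = 0x67
  '.' = 0x2E → acc = 0x49
  '3' = 0x33 → acc = 0x7A
  '7' = 0x37 → acc = 0x4D
  '.' = 0x2E → acc = 0x63
  ',' = 0x2C → acc = 0x4F
  '5' = 0x35 → acc = 0x7A
  '4' = 0x34 → acc = 0x4E
  '6' = 0x36 → acc = 0x78
  ',' = 0x2C → acc = 0x54
  '4' = 0x34 → acc = 0x60
  '3' = 0x33 → acc = 0x53
  '4' = 0x34 → acc = 0x67
  '.' = 0x2E → acc = 0x49
  '1' = 0x31 → acc = 0x78
  ',' = 0x2C → acc = 0x54
  '.' = 0x2E → acc = 0x7A
Checksum = 0x7A.

7A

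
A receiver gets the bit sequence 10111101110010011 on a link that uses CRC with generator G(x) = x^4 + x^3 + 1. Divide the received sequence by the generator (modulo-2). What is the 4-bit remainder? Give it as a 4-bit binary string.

0000

Modulo-2 division of 10111101110010011 by 11001:
  pos 0: 10111 XOR 11001 = 01110
  pos 1: 11101 XOR 11001 = 00100
  pos 3: 10001 XOR 11001 = 01000
  pos 4: 10001 XOR 11001 = 01000
  pos 5: 10001 XOR 11001 = 01000
  pos 6: 10000 XOR 11001 = 01001
  pos 7: 10010 XOR 11001 = 01011
  pos 8: 10111 XOR 11001 = 01110
  pos 9: 11100 XOR 11001 = 00101
  pos 11: 10101 XOR 11001 = 01100
  pos 12: 11001 XOR 11001 = 00000
Remainder = 0000 (zero — the frame passes the CRC check).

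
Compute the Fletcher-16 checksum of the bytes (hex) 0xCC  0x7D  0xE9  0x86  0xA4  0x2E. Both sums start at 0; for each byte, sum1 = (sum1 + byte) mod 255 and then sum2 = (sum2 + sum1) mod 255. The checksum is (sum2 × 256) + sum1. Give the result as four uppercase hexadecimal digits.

F28D

Running sums (mod 255):
  after byte 0 (0xCC): sum1=204, sum2=204
  after byte 1 (0x7D): sum1=74, sum2=23
  after byte 2 (0xE9): sum1=52, sum2=75
  after byte 3 (0x86): sum1=186, sum2=6
  after byte 4 (0xA4): sum1=95, sum2=101
  after byte 5 (0x2E): sum1=141, sum2=242
Checksum = sum2·256 + sum1 = 242·256 + 141 = 62093 = 0xF28D.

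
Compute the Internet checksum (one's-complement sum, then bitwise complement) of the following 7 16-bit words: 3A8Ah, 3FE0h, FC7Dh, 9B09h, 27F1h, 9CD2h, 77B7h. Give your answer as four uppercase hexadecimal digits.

One's-complement addition (fold any carry out of bit 15 back into bit 0):
  0x3A8A + 0x3FE0 = 0x07A6A
  0x7A6A + 0xFC7D = 0x176E7 → wrap carry → 0x76E8
  0x76E8 + 0x9B09 = 0x111F1 → wrap carry → 0x11F2
  0x11F2 + 0x27F1 = 0x039E3
  0x39E3 + 0x9CD2 = 0x0D6B5
  0xD6B5 + 0x77B7 = 0x14E6C → wrap carry → 0x4E6D
One's-complement sum = 0x4E6D.
Checksum = ~0x4E6D & 0xFFFF = 0xB192.

B192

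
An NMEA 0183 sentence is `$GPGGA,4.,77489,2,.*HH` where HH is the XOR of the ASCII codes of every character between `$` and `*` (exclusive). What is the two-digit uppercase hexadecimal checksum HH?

65

XOR the ASCII codes of the payload characters:
  'G' = 0x47 → acc = 0x47
  'P' = 0x50 → acc = 0x17
  'G' = 0x47 → acc = 0x50
  'G' = 0x47 → acc = 0x17
  'A' = 0x41 → acc = 0x56
  ',' = 0x2C → acc = 0x7A
  '4' = 0x34 → acc = 0x4E
  '.' = 0x2E → acc = 0x60
  ',' = 0x2C → acc = 0x4C
  '7' = 0x37 → acc = 0x7B
  '7' = 0x37 → acc = 0x4C
  '4' = 0x34 → acc = 0x78
  '8' = 0x38 → acc = 0x40
  '9' = 0x39 → acc = 0x79
  ',' = 0x2C → acc = 0x55
  '2' = 0x32 → acc = 0x67
  ',' = 0x2C → acc = 0x4B
  '.' = 0x2E → acc = 0x65
Checksum = 0x65.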